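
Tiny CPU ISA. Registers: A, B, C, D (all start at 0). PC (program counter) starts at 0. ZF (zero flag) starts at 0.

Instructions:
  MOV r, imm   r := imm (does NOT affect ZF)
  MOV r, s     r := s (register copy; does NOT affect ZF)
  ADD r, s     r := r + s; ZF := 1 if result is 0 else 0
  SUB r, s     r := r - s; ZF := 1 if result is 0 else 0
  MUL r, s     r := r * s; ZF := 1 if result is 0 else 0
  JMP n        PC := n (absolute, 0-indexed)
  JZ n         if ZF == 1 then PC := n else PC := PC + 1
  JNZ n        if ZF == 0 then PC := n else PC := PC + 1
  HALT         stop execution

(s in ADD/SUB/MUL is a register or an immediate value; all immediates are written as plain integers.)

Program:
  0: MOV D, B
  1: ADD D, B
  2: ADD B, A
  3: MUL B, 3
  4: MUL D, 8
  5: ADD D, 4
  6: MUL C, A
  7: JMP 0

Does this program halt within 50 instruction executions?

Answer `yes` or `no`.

Step 1: PC=0 exec 'MOV D, B'. After: A=0 B=0 C=0 D=0 ZF=0 PC=1
Step 2: PC=1 exec 'ADD D, B'. After: A=0 B=0 C=0 D=0 ZF=1 PC=2
Step 3: PC=2 exec 'ADD B, A'. After: A=0 B=0 C=0 D=0 ZF=1 PC=3
Step 4: PC=3 exec 'MUL B, 3'. After: A=0 B=0 C=0 D=0 ZF=1 PC=4
Step 5: PC=4 exec 'MUL D, 8'. After: A=0 B=0 C=0 D=0 ZF=1 PC=5
Step 6: PC=5 exec 'ADD D, 4'. After: A=0 B=0 C=0 D=4 ZF=0 PC=6
Step 7: PC=6 exec 'MUL C, A'. After: A=0 B=0 C=0 D=4 ZF=1 PC=7
Step 8: PC=7 exec 'JMP 0'. After: A=0 B=0 C=0 D=4 ZF=1 PC=0
Step 9: PC=0 exec 'MOV D, B'. After: A=0 B=0 C=0 D=0 ZF=1 PC=1
Step 10: PC=1 exec 'ADD D, B'. After: A=0 B=0 C=0 D=0 ZF=1 PC=2
State after step 10 equals state after step 2: the program is in a cycle of length 8 and will never halt.

Answer: no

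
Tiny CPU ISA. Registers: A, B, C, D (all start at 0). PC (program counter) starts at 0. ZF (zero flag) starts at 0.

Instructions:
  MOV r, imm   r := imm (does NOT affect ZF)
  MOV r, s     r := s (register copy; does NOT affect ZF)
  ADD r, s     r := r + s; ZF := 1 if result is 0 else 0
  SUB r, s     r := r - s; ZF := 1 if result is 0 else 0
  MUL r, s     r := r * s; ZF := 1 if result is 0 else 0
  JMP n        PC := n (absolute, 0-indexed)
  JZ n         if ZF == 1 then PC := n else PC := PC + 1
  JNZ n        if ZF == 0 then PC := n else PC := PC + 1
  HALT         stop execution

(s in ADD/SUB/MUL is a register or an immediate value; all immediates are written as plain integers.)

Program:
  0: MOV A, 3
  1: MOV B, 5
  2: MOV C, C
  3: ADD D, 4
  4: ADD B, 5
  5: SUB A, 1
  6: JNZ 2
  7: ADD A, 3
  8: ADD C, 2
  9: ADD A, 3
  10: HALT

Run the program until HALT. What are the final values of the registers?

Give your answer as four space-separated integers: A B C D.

Step 1: PC=0 exec 'MOV A, 3'. After: A=3 B=0 C=0 D=0 ZF=0 PC=1
Step 2: PC=1 exec 'MOV B, 5'. After: A=3 B=5 C=0 D=0 ZF=0 PC=2
Step 3: PC=2 exec 'MOV C, C'. After: A=3 B=5 C=0 D=0 ZF=0 PC=3
Step 4: PC=3 exec 'ADD D, 4'. After: A=3 B=5 C=0 D=4 ZF=0 PC=4
Step 5: PC=4 exec 'ADD B, 5'. After: A=3 B=10 C=0 D=4 ZF=0 PC=5
Step 6: PC=5 exec 'SUB A, 1'. After: A=2 B=10 C=0 D=4 ZF=0 PC=6
Step 7: PC=6 exec 'JNZ 2'. After: A=2 B=10 C=0 D=4 ZF=0 PC=2
Step 8: PC=2 exec 'MOV C, C'. After: A=2 B=10 C=0 D=4 ZF=0 PC=3
Step 9: PC=3 exec 'ADD D, 4'. After: A=2 B=10 C=0 D=8 ZF=0 PC=4
Step 10: PC=4 exec 'ADD B, 5'. After: A=2 B=15 C=0 D=8 ZF=0 PC=5
Step 11: PC=5 exec 'SUB A, 1'. After: A=1 B=15 C=0 D=8 ZF=0 PC=6
Step 12: PC=6 exec 'JNZ 2'. After: A=1 B=15 C=0 D=8 ZF=0 PC=2
Step 13: PC=2 exec 'MOV C, C'. After: A=1 B=15 C=0 D=8 ZF=0 PC=3
Step 14: PC=3 exec 'ADD D, 4'. After: A=1 B=15 C=0 D=12 ZF=0 PC=4
Step 15: PC=4 exec 'ADD B, 5'. After: A=1 B=20 C=0 D=12 ZF=0 PC=5
Step 16: PC=5 exec 'SUB A, 1'. After: A=0 B=20 C=0 D=12 ZF=1 PC=6
Step 17: PC=6 exec 'JNZ 2'. After: A=0 B=20 C=0 D=12 ZF=1 PC=7
Step 18: PC=7 exec 'ADD A, 3'. After: A=3 B=20 C=0 D=12 ZF=0 PC=8
Step 19: PC=8 exec 'ADD C, 2'. After: A=3 B=20 C=2 D=12 ZF=0 PC=9
Step 20: PC=9 exec 'ADD A, 3'. After: A=6 B=20 C=2 D=12 ZF=0 PC=10
Step 21: PC=10 exec 'HALT'. After: A=6 B=20 C=2 D=12 ZF=0 PC=10 HALTED

Answer: 6 20 2 12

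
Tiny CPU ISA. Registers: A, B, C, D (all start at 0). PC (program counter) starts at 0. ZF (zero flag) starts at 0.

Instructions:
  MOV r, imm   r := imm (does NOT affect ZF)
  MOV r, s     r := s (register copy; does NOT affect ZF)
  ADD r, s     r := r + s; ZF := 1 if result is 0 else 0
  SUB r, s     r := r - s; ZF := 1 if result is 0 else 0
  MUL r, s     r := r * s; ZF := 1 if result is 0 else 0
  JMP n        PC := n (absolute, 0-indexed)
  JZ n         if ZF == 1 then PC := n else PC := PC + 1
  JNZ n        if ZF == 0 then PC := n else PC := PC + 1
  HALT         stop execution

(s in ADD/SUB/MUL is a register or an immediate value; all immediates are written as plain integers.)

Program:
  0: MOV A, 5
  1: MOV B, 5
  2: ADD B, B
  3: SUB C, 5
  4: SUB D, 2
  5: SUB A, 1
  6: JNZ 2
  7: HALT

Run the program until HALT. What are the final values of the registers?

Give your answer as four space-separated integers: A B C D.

Step 1: PC=0 exec 'MOV A, 5'. After: A=5 B=0 C=0 D=0 ZF=0 PC=1
Step 2: PC=1 exec 'MOV B, 5'. After: A=5 B=5 C=0 D=0 ZF=0 PC=2
Step 3: PC=2 exec 'ADD B, B'. After: A=5 B=10 C=0 D=0 ZF=0 PC=3
Step 4: PC=3 exec 'SUB C, 5'. After: A=5 B=10 C=-5 D=0 ZF=0 PC=4
Step 5: PC=4 exec 'SUB D, 2'. After: A=5 B=10 C=-5 D=-2 ZF=0 PC=5
Step 6: PC=5 exec 'SUB A, 1'. After: A=4 B=10 C=-5 D=-2 ZF=0 PC=6
Step 7: PC=6 exec 'JNZ 2'. After: A=4 B=10 C=-5 D=-2 ZF=0 PC=2
Step 8: PC=2 exec 'ADD B, B'. After: A=4 B=20 C=-5 D=-2 ZF=0 PC=3
Step 9: PC=3 exec 'SUB C, 5'. After: A=4 B=20 C=-10 D=-2 ZF=0 PC=4
Step 10: PC=4 exec 'SUB D, 2'. After: A=4 B=20 C=-10 D=-4 ZF=0 PC=5
Step 11: PC=5 exec 'SUB A, 1'. After: A=3 B=20 C=-10 D=-4 ZF=0 PC=6
Step 12: PC=6 exec 'JNZ 2'. After: A=3 B=20 C=-10 D=-4 ZF=0 PC=2
Step 13: PC=2 exec 'ADD B, B'. After: A=3 B=40 C=-10 D=-4 ZF=0 PC=3
Step 14: PC=3 exec 'SUB C, 5'. After: A=3 B=40 C=-15 D=-4 ZF=0 PC=4
Step 15: PC=4 exec 'SUB D, 2'. After: A=3 B=40 C=-15 D=-6 ZF=0 PC=5
Step 16: PC=5 exec 'SUB A, 1'. After: A=2 B=40 C=-15 D=-6 ZF=0 PC=6
Step 17: PC=6 exec 'JNZ 2'. After: A=2 B=40 C=-15 D=-6 ZF=0 PC=2
Step 18: PC=2 exec 'ADD B, B'. After: A=2 B=80 C=-15 D=-6 ZF=0 PC=3
Step 19: PC=3 exec 'SUB C, 5'. After: A=2 B=80 C=-20 D=-6 ZF=0 PC=4
Step 20: PC=4 exec 'SUB D, 2'. After: A=2 B=80 C=-20 D=-8 ZF=0 PC=5
Step 21: PC=5 exec 'SUB A, 1'. After: A=1 B=80 C=-20 D=-8 ZF=0 PC=6
Step 22: PC=6 exec 'JNZ 2'. After: A=1 B=80 C=-20 D=-8 ZF=0 PC=2
Step 23: PC=2 exec 'ADD B, B'. After: A=1 B=160 C=-20 D=-8 ZF=0 PC=3
Step 24: PC=3 exec 'SUB C, 5'. After: A=1 B=160 C=-25 D=-8 ZF=0 PC=4
Step 25: PC=4 exec 'SUB D, 2'. After: A=1 B=160 C=-25 D=-10 ZF=0 PC=5
Step 26: PC=5 exec 'SUB A, 1'. After: A=0 B=160 C=-25 D=-10 ZF=1 PC=6
Step 27: PC=6 exec 'JNZ 2'. After: A=0 B=160 C=-25 D=-10 ZF=1 PC=7
Step 28: PC=7 exec 'HALT'. After: A=0 B=160 C=-25 D=-10 ZF=1 PC=7 HALTED

Answer: 0 160 -25 -10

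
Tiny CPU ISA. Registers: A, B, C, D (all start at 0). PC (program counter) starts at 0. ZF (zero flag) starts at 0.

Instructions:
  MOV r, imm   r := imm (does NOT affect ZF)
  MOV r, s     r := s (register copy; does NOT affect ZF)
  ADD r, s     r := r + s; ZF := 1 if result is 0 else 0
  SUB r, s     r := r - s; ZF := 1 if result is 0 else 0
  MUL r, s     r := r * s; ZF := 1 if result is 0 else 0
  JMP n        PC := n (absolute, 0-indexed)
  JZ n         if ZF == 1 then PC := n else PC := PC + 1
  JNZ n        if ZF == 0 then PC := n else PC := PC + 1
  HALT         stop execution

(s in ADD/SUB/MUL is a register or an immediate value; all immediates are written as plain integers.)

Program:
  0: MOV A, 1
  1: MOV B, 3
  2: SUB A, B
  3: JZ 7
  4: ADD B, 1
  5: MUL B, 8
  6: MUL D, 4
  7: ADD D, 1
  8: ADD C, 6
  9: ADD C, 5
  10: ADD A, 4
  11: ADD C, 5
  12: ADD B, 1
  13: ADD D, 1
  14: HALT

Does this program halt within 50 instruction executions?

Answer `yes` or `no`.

Step 1: PC=0 exec 'MOV A, 1'. After: A=1 B=0 C=0 D=0 ZF=0 PC=1
Step 2: PC=1 exec 'MOV B, 3'. After: A=1 B=3 C=0 D=0 ZF=0 PC=2
Step 3: PC=2 exec 'SUB A, B'. After: A=-2 B=3 C=0 D=0 ZF=0 PC=3
Step 4: PC=3 exec 'JZ 7'. After: A=-2 B=3 C=0 D=0 ZF=0 PC=4
Step 5: PC=4 exec 'ADD B, 1'. After: A=-2 B=4 C=0 D=0 ZF=0 PC=5
Step 6: PC=5 exec 'MUL B, 8'. After: A=-2 B=32 C=0 D=0 ZF=0 PC=6
Step 7: PC=6 exec 'MUL D, 4'. After: A=-2 B=32 C=0 D=0 ZF=1 PC=7
Step 8: PC=7 exec 'ADD D, 1'. After: A=-2 B=32 C=0 D=1 ZF=0 PC=8
Step 9: PC=8 exec 'ADD C, 6'. After: A=-2 B=32 C=6 D=1 ZF=0 PC=9
Step 10: PC=9 exec 'ADD C, 5'. After: A=-2 B=32 C=11 D=1 ZF=0 PC=10
Step 11: PC=10 exec 'ADD A, 4'. After: A=2 B=32 C=11 D=1 ZF=0 PC=11
Step 12: PC=11 exec 'ADD C, 5'. After: A=2 B=32 C=16 D=1 ZF=0 PC=12
Step 13: PC=12 exec 'ADD B, 1'. After: A=2 B=33 C=16 D=1 ZF=0 PC=13
Step 14: PC=13 exec 'ADD D, 1'. After: A=2 B=33 C=16 D=2 ZF=0 PC=14
Step 15: PC=14 exec 'HALT'. After: A=2 B=33 C=16 D=2 ZF=0 PC=14 HALTED

Answer: yes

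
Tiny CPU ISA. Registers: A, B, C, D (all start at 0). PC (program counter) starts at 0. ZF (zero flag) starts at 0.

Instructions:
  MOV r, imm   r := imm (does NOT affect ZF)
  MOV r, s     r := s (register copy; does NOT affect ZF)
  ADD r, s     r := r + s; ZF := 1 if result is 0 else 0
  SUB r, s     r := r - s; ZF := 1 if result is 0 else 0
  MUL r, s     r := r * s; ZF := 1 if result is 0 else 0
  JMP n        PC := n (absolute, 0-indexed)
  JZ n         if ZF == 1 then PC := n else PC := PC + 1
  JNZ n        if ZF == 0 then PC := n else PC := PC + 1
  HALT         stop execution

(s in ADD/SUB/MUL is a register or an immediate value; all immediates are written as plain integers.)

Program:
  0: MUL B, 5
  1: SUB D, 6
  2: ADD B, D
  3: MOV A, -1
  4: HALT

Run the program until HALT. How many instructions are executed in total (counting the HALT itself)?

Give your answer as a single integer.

Answer: 5

Derivation:
Step 1: PC=0 exec 'MUL B, 5'. After: A=0 B=0 C=0 D=0 ZF=1 PC=1
Step 2: PC=1 exec 'SUB D, 6'. After: A=0 B=0 C=0 D=-6 ZF=0 PC=2
Step 3: PC=2 exec 'ADD B, D'. After: A=0 B=-6 C=0 D=-6 ZF=0 PC=3
Step 4: PC=3 exec 'MOV A, -1'. After: A=-1 B=-6 C=0 D=-6 ZF=0 PC=4
Step 5: PC=4 exec 'HALT'. After: A=-1 B=-6 C=0 D=-6 ZF=0 PC=4 HALTED
Total instructions executed: 5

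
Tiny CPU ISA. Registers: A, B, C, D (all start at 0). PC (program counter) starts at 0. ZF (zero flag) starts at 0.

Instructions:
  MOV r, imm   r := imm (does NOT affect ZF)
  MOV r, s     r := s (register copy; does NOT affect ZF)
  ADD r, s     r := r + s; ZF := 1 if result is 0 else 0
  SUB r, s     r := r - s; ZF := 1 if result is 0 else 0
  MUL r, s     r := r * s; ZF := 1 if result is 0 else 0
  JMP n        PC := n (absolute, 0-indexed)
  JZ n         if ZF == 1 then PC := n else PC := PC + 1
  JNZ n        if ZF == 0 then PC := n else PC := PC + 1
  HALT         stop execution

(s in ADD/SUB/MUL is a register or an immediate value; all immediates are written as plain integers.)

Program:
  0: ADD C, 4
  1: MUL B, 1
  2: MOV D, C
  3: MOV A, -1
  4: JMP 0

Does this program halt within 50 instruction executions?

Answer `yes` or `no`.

Answer: no

Derivation:
Step 1: PC=0 exec 'ADD C, 4'. After: A=0 B=0 C=4 D=0 ZF=0 PC=1
Step 2: PC=1 exec 'MUL B, 1'. After: A=0 B=0 C=4 D=0 ZF=1 PC=2
Step 3: PC=2 exec 'MOV D, C'. After: A=0 B=0 C=4 D=4 ZF=1 PC=3
Step 4: PC=3 exec 'MOV A, -1'. After: A=-1 B=0 C=4 D=4 ZF=1 PC=4
Step 5: PC=4 exec 'JMP 0'. After: A=-1 B=0 C=4 D=4 ZF=1 PC=0
Step 6: PC=0 exec 'ADD C, 4'. After: A=-1 B=0 C=8 D=4 ZF=0 PC=1
Step 7: PC=1 exec 'MUL B, 1'. After: A=-1 B=0 C=8 D=4 ZF=1 PC=2
Step 8: PC=2 exec 'MOV D, C'. After: A=-1 B=0 C=8 D=8 ZF=1 PC=3
Step 9: PC=3 exec 'MOV A, -1'. After: A=-1 B=0 C=8 D=8 ZF=1 PC=4
Step 10: PC=4 exec 'JMP 0'. After: A=-1 B=0 C=8 D=8 ZF=1 PC=0
Step 11: PC=0 exec 'ADD C, 4'. After: A=-1 B=0 C=12 D=8 ZF=0 PC=1
Step 12: PC=1 exec 'MUL B, 1'. After: A=-1 B=0 C=12 D=8 ZF=1 PC=2
Step 13: PC=2 exec 'MOV D, C'. After: A=-1 B=0 C=12 D=12 ZF=1 PC=3
Step 14: PC=3 exec 'MOV A, -1'. After: A=-1 B=0 C=12 D=12 ZF=1 PC=4
Step 15: PC=4 exec 'JMP 0'. After: A=-1 B=0 C=12 D=12 ZF=1 PC=0
After 50 steps: not halted. PC revisits the same instructions with no path to HALT; will never halt.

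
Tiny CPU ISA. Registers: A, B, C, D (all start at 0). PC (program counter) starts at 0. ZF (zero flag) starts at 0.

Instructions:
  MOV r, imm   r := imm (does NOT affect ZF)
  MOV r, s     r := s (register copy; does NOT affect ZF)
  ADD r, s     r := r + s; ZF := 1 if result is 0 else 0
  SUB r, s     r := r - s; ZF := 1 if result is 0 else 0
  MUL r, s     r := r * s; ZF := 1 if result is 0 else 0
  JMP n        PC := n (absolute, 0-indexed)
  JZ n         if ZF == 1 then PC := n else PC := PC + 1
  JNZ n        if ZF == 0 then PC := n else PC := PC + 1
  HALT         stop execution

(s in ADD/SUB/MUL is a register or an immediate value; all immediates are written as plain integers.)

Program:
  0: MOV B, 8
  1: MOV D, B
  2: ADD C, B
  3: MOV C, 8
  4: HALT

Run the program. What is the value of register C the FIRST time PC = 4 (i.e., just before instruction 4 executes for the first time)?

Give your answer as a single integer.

Step 1: PC=0 exec 'MOV B, 8'. After: A=0 B=8 C=0 D=0 ZF=0 PC=1
Step 2: PC=1 exec 'MOV D, B'. After: A=0 B=8 C=0 D=8 ZF=0 PC=2
Step 3: PC=2 exec 'ADD C, B'. After: A=0 B=8 C=8 D=8 ZF=0 PC=3
Step 4: PC=3 exec 'MOV C, 8'. After: A=0 B=8 C=8 D=8 ZF=0 PC=4
First time PC=4: C=8

8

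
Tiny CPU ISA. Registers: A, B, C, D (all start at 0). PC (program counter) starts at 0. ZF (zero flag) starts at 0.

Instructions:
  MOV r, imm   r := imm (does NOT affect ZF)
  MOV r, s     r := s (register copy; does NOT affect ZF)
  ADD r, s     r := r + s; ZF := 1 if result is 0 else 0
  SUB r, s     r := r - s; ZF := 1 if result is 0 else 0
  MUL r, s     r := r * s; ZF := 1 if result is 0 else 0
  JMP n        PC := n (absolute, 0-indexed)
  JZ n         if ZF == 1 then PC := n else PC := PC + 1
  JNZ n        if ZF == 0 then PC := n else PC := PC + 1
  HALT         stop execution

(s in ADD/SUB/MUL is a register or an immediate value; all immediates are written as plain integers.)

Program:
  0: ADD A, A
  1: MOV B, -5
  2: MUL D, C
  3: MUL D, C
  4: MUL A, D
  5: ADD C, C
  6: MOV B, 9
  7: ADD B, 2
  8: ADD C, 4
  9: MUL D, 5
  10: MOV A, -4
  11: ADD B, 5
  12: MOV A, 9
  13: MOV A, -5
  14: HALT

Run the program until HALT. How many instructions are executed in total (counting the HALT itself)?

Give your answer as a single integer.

Step 1: PC=0 exec 'ADD A, A'. After: A=0 B=0 C=0 D=0 ZF=1 PC=1
Step 2: PC=1 exec 'MOV B, -5'. After: A=0 B=-5 C=0 D=0 ZF=1 PC=2
Step 3: PC=2 exec 'MUL D, C'. After: A=0 B=-5 C=0 D=0 ZF=1 PC=3
Step 4: PC=3 exec 'MUL D, C'. After: A=0 B=-5 C=0 D=0 ZF=1 PC=4
Step 5: PC=4 exec 'MUL A, D'. After: A=0 B=-5 C=0 D=0 ZF=1 PC=5
Step 6: PC=5 exec 'ADD C, C'. After: A=0 B=-5 C=0 D=0 ZF=1 PC=6
Step 7: PC=6 exec 'MOV B, 9'. After: A=0 B=9 C=0 D=0 ZF=1 PC=7
Step 8: PC=7 exec 'ADD B, 2'. After: A=0 B=11 C=0 D=0 ZF=0 PC=8
Step 9: PC=8 exec 'ADD C, 4'. After: A=0 B=11 C=4 D=0 ZF=0 PC=9
Step 10: PC=9 exec 'MUL D, 5'. After: A=0 B=11 C=4 D=0 ZF=1 PC=10
Step 11: PC=10 exec 'MOV A, -4'. After: A=-4 B=11 C=4 D=0 ZF=1 PC=11
Step 12: PC=11 exec 'ADD B, 5'. After: A=-4 B=16 C=4 D=0 ZF=0 PC=12
Step 13: PC=12 exec 'MOV A, 9'. After: A=9 B=16 C=4 D=0 ZF=0 PC=13
Step 14: PC=13 exec 'MOV A, -5'. After: A=-5 B=16 C=4 D=0 ZF=0 PC=14
Step 15: PC=14 exec 'HALT'. After: A=-5 B=16 C=4 D=0 ZF=0 PC=14 HALTED
Total instructions executed: 15

Answer: 15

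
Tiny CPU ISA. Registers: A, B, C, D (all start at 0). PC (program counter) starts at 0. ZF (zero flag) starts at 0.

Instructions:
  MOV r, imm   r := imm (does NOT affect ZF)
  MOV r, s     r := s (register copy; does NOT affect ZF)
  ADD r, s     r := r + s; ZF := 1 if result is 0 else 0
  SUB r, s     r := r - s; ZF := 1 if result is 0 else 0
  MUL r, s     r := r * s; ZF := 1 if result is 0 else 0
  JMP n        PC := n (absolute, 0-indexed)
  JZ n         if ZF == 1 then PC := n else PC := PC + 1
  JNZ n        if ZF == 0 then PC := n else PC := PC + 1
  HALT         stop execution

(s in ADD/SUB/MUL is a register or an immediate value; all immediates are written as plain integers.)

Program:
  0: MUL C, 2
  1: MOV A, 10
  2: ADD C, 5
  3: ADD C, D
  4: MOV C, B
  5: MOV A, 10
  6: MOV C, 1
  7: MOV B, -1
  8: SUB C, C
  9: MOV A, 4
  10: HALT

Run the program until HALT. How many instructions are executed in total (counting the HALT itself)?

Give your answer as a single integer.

Answer: 11

Derivation:
Step 1: PC=0 exec 'MUL C, 2'. After: A=0 B=0 C=0 D=0 ZF=1 PC=1
Step 2: PC=1 exec 'MOV A, 10'. After: A=10 B=0 C=0 D=0 ZF=1 PC=2
Step 3: PC=2 exec 'ADD C, 5'. After: A=10 B=0 C=5 D=0 ZF=0 PC=3
Step 4: PC=3 exec 'ADD C, D'. After: A=10 B=0 C=5 D=0 ZF=0 PC=4
Step 5: PC=4 exec 'MOV C, B'. After: A=10 B=0 C=0 D=0 ZF=0 PC=5
Step 6: PC=5 exec 'MOV A, 10'. After: A=10 B=0 C=0 D=0 ZF=0 PC=6
Step 7: PC=6 exec 'MOV C, 1'. After: A=10 B=0 C=1 D=0 ZF=0 PC=7
Step 8: PC=7 exec 'MOV B, -1'. After: A=10 B=-1 C=1 D=0 ZF=0 PC=8
Step 9: PC=8 exec 'SUB C, C'. After: A=10 B=-1 C=0 D=0 ZF=1 PC=9
Step 10: PC=9 exec 'MOV A, 4'. After: A=4 B=-1 C=0 D=0 ZF=1 PC=10
Step 11: PC=10 exec 'HALT'. After: A=4 B=-1 C=0 D=0 ZF=1 PC=10 HALTED
Total instructions executed: 11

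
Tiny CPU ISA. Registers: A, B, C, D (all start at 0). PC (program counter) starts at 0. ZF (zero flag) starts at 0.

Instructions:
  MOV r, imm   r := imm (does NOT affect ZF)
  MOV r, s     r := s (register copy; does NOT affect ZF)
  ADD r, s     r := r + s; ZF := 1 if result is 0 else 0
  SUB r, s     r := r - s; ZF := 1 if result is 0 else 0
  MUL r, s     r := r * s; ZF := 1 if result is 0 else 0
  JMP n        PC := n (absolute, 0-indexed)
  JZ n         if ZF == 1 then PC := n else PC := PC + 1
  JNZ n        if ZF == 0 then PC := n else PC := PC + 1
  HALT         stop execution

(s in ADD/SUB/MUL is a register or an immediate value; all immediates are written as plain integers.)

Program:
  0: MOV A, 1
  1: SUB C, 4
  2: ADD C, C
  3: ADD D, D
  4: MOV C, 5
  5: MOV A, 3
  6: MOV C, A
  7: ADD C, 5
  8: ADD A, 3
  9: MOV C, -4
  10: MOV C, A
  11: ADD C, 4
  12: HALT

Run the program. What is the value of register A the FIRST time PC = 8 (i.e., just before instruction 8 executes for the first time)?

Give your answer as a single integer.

Step 1: PC=0 exec 'MOV A, 1'. After: A=1 B=0 C=0 D=0 ZF=0 PC=1
Step 2: PC=1 exec 'SUB C, 4'. After: A=1 B=0 C=-4 D=0 ZF=0 PC=2
Step 3: PC=2 exec 'ADD C, C'. After: A=1 B=0 C=-8 D=0 ZF=0 PC=3
Step 4: PC=3 exec 'ADD D, D'. After: A=1 B=0 C=-8 D=0 ZF=1 PC=4
Step 5: PC=4 exec 'MOV C, 5'. After: A=1 B=0 C=5 D=0 ZF=1 PC=5
Step 6: PC=5 exec 'MOV A, 3'. After: A=3 B=0 C=5 D=0 ZF=1 PC=6
Step 7: PC=6 exec 'MOV C, A'. After: A=3 B=0 C=3 D=0 ZF=1 PC=7
Step 8: PC=7 exec 'ADD C, 5'. After: A=3 B=0 C=8 D=0 ZF=0 PC=8
First time PC=8: A=3

3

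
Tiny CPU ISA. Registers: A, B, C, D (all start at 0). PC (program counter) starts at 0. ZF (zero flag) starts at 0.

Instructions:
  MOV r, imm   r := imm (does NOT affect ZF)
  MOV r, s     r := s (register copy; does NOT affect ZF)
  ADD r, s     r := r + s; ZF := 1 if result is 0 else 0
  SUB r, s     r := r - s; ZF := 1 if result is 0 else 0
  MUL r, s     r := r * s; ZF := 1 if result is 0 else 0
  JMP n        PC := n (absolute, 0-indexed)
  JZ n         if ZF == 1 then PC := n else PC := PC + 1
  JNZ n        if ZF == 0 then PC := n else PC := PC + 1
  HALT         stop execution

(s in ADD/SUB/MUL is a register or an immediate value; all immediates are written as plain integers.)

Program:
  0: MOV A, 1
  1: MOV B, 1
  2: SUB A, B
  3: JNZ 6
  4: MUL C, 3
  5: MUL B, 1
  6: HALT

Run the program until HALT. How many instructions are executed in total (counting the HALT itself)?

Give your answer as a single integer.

Step 1: PC=0 exec 'MOV A, 1'. After: A=1 B=0 C=0 D=0 ZF=0 PC=1
Step 2: PC=1 exec 'MOV B, 1'. After: A=1 B=1 C=0 D=0 ZF=0 PC=2
Step 3: PC=2 exec 'SUB A, B'. After: A=0 B=1 C=0 D=0 ZF=1 PC=3
Step 4: PC=3 exec 'JNZ 6'. After: A=0 B=1 C=0 D=0 ZF=1 PC=4
Step 5: PC=4 exec 'MUL C, 3'. After: A=0 B=1 C=0 D=0 ZF=1 PC=5
Step 6: PC=5 exec 'MUL B, 1'. After: A=0 B=1 C=0 D=0 ZF=0 PC=6
Step 7: PC=6 exec 'HALT'. After: A=0 B=1 C=0 D=0 ZF=0 PC=6 HALTED
Total instructions executed: 7

Answer: 7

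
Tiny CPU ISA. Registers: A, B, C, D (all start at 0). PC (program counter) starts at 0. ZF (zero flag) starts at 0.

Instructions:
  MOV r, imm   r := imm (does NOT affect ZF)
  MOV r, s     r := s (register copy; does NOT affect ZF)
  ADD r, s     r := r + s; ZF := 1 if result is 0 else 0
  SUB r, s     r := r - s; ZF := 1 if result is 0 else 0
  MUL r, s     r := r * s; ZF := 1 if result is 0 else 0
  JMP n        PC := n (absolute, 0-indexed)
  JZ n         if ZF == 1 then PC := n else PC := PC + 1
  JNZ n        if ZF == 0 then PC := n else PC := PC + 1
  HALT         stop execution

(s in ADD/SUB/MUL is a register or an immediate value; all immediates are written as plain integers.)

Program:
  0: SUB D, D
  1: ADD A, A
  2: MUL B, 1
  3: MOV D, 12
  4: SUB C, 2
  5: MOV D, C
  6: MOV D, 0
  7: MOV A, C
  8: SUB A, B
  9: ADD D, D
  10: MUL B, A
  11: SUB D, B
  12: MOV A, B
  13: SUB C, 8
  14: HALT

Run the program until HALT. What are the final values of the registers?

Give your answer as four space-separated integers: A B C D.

Answer: 0 0 -10 0

Derivation:
Step 1: PC=0 exec 'SUB D, D'. After: A=0 B=0 C=0 D=0 ZF=1 PC=1
Step 2: PC=1 exec 'ADD A, A'. After: A=0 B=0 C=0 D=0 ZF=1 PC=2
Step 3: PC=2 exec 'MUL B, 1'. After: A=0 B=0 C=0 D=0 ZF=1 PC=3
Step 4: PC=3 exec 'MOV D, 12'. After: A=0 B=0 C=0 D=12 ZF=1 PC=4
Step 5: PC=4 exec 'SUB C, 2'. After: A=0 B=0 C=-2 D=12 ZF=0 PC=5
Step 6: PC=5 exec 'MOV D, C'. After: A=0 B=0 C=-2 D=-2 ZF=0 PC=6
Step 7: PC=6 exec 'MOV D, 0'. After: A=0 B=0 C=-2 D=0 ZF=0 PC=7
Step 8: PC=7 exec 'MOV A, C'. After: A=-2 B=0 C=-2 D=0 ZF=0 PC=8
Step 9: PC=8 exec 'SUB A, B'. After: A=-2 B=0 C=-2 D=0 ZF=0 PC=9
Step 10: PC=9 exec 'ADD D, D'. After: A=-2 B=0 C=-2 D=0 ZF=1 PC=10
Step 11: PC=10 exec 'MUL B, A'. After: A=-2 B=0 C=-2 D=0 ZF=1 PC=11
Step 12: PC=11 exec 'SUB D, B'. After: A=-2 B=0 C=-2 D=0 ZF=1 PC=12
Step 13: PC=12 exec 'MOV A, B'. After: A=0 B=0 C=-2 D=0 ZF=1 PC=13
Step 14: PC=13 exec 'SUB C, 8'. After: A=0 B=0 C=-10 D=0 ZF=0 PC=14
Step 15: PC=14 exec 'HALT'. After: A=0 B=0 C=-10 D=0 ZF=0 PC=14 HALTED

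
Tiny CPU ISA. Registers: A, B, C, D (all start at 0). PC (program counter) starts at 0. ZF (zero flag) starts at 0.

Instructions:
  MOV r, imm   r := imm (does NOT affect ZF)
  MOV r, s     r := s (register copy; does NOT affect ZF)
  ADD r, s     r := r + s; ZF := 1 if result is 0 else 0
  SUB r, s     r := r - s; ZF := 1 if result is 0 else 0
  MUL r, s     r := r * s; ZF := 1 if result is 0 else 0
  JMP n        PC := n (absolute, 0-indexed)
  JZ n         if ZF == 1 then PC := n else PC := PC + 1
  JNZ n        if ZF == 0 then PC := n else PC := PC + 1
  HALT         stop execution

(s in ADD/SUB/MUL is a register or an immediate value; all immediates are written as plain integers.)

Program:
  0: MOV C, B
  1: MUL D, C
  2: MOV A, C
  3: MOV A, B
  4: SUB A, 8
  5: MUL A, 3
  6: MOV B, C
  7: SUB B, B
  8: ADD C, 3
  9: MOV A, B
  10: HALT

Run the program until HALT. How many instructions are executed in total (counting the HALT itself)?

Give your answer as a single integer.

Step 1: PC=0 exec 'MOV C, B'. After: A=0 B=0 C=0 D=0 ZF=0 PC=1
Step 2: PC=1 exec 'MUL D, C'. After: A=0 B=0 C=0 D=0 ZF=1 PC=2
Step 3: PC=2 exec 'MOV A, C'. After: A=0 B=0 C=0 D=0 ZF=1 PC=3
Step 4: PC=3 exec 'MOV A, B'. After: A=0 B=0 C=0 D=0 ZF=1 PC=4
Step 5: PC=4 exec 'SUB A, 8'. After: A=-8 B=0 C=0 D=0 ZF=0 PC=5
Step 6: PC=5 exec 'MUL A, 3'. After: A=-24 B=0 C=0 D=0 ZF=0 PC=6
Step 7: PC=6 exec 'MOV B, C'. After: A=-24 B=0 C=0 D=0 ZF=0 PC=7
Step 8: PC=7 exec 'SUB B, B'. After: A=-24 B=0 C=0 D=0 ZF=1 PC=8
Step 9: PC=8 exec 'ADD C, 3'. After: A=-24 B=0 C=3 D=0 ZF=0 PC=9
Step 10: PC=9 exec 'MOV A, B'. After: A=0 B=0 C=3 D=0 ZF=0 PC=10
Step 11: PC=10 exec 'HALT'. After: A=0 B=0 C=3 D=0 ZF=0 PC=10 HALTED
Total instructions executed: 11

Answer: 11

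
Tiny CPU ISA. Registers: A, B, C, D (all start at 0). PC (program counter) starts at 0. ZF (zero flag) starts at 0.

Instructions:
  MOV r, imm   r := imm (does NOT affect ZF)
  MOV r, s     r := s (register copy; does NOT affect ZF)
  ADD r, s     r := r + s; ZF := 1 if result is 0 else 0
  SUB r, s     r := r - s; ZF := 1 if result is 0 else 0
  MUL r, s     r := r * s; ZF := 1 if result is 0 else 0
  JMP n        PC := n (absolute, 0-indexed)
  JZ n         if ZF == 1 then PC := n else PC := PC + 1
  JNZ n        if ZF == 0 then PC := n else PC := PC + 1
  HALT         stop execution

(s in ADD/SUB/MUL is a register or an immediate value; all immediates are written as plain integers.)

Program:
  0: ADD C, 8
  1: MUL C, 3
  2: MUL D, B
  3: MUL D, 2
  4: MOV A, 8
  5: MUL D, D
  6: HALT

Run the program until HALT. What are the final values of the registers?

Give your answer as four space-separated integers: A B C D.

Step 1: PC=0 exec 'ADD C, 8'. After: A=0 B=0 C=8 D=0 ZF=0 PC=1
Step 2: PC=1 exec 'MUL C, 3'. After: A=0 B=0 C=24 D=0 ZF=0 PC=2
Step 3: PC=2 exec 'MUL D, B'. After: A=0 B=0 C=24 D=0 ZF=1 PC=3
Step 4: PC=3 exec 'MUL D, 2'. After: A=0 B=0 C=24 D=0 ZF=1 PC=4
Step 5: PC=4 exec 'MOV A, 8'. After: A=8 B=0 C=24 D=0 ZF=1 PC=5
Step 6: PC=5 exec 'MUL D, D'. After: A=8 B=0 C=24 D=0 ZF=1 PC=6
Step 7: PC=6 exec 'HALT'. After: A=8 B=0 C=24 D=0 ZF=1 PC=6 HALTED

Answer: 8 0 24 0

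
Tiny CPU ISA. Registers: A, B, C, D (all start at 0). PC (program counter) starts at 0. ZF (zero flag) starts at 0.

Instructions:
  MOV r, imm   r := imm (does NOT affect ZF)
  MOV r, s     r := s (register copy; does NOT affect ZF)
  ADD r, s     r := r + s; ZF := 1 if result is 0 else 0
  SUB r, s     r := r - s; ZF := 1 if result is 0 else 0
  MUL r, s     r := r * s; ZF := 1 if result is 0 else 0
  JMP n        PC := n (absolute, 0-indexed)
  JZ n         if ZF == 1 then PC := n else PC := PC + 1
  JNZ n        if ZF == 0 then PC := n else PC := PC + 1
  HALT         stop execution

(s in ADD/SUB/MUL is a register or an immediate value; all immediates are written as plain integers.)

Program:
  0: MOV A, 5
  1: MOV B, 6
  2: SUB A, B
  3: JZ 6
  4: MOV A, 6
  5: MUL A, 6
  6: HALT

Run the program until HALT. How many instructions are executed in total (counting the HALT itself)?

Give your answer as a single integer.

Answer: 7

Derivation:
Step 1: PC=0 exec 'MOV A, 5'. After: A=5 B=0 C=0 D=0 ZF=0 PC=1
Step 2: PC=1 exec 'MOV B, 6'. After: A=5 B=6 C=0 D=0 ZF=0 PC=2
Step 3: PC=2 exec 'SUB A, B'. After: A=-1 B=6 C=0 D=0 ZF=0 PC=3
Step 4: PC=3 exec 'JZ 6'. After: A=-1 B=6 C=0 D=0 ZF=0 PC=4
Step 5: PC=4 exec 'MOV A, 6'. After: A=6 B=6 C=0 D=0 ZF=0 PC=5
Step 6: PC=5 exec 'MUL A, 6'. After: A=36 B=6 C=0 D=0 ZF=0 PC=6
Step 7: PC=6 exec 'HALT'. After: A=36 B=6 C=0 D=0 ZF=0 PC=6 HALTED
Total instructions executed: 7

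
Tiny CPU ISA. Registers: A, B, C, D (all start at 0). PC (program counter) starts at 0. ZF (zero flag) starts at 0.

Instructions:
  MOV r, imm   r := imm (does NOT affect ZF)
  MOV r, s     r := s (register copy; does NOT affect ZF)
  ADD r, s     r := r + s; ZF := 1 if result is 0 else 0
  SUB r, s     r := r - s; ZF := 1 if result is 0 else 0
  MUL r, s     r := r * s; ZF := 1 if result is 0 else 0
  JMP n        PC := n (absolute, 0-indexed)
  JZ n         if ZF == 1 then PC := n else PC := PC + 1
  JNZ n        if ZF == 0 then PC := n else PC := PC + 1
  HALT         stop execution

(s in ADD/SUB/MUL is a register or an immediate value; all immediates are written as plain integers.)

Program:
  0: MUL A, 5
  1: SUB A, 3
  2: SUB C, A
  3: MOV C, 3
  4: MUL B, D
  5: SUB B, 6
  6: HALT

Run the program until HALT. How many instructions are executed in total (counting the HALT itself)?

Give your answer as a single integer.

Step 1: PC=0 exec 'MUL A, 5'. After: A=0 B=0 C=0 D=0 ZF=1 PC=1
Step 2: PC=1 exec 'SUB A, 3'. After: A=-3 B=0 C=0 D=0 ZF=0 PC=2
Step 3: PC=2 exec 'SUB C, A'. After: A=-3 B=0 C=3 D=0 ZF=0 PC=3
Step 4: PC=3 exec 'MOV C, 3'. After: A=-3 B=0 C=3 D=0 ZF=0 PC=4
Step 5: PC=4 exec 'MUL B, D'. After: A=-3 B=0 C=3 D=0 ZF=1 PC=5
Step 6: PC=5 exec 'SUB B, 6'. After: A=-3 B=-6 C=3 D=0 ZF=0 PC=6
Step 7: PC=6 exec 'HALT'. After: A=-3 B=-6 C=3 D=0 ZF=0 PC=6 HALTED
Total instructions executed: 7

Answer: 7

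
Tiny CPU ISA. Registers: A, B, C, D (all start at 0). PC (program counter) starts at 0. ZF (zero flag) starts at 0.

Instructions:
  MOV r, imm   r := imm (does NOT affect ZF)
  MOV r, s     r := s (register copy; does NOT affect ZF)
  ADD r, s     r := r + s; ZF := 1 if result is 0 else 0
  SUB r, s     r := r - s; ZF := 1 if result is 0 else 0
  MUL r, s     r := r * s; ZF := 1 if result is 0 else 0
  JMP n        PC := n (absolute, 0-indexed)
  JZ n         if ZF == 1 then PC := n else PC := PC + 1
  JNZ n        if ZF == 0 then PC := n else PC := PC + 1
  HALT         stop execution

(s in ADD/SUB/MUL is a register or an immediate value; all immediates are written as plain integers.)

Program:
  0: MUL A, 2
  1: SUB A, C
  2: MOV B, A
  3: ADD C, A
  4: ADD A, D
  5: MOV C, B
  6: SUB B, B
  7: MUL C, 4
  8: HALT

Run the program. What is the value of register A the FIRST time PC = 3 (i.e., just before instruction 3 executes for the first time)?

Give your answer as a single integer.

Step 1: PC=0 exec 'MUL A, 2'. After: A=0 B=0 C=0 D=0 ZF=1 PC=1
Step 2: PC=1 exec 'SUB A, C'. After: A=0 B=0 C=0 D=0 ZF=1 PC=2
Step 3: PC=2 exec 'MOV B, A'. After: A=0 B=0 C=0 D=0 ZF=1 PC=3
First time PC=3: A=0

0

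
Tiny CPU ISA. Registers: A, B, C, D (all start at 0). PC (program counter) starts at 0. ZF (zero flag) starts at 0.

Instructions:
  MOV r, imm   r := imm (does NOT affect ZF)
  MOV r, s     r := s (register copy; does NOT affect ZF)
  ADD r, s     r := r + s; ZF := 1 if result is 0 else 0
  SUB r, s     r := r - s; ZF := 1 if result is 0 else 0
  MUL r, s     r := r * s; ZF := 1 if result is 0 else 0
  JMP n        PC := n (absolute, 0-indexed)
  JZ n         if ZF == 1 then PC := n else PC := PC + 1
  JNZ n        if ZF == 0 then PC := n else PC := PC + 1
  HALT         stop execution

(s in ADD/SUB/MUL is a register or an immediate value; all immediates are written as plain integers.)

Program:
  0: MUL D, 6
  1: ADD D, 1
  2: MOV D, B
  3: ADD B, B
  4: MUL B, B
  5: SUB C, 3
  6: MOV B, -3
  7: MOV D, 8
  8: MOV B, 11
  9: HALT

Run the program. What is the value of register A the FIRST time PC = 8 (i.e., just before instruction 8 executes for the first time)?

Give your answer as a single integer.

Step 1: PC=0 exec 'MUL D, 6'. After: A=0 B=0 C=0 D=0 ZF=1 PC=1
Step 2: PC=1 exec 'ADD D, 1'. After: A=0 B=0 C=0 D=1 ZF=0 PC=2
Step 3: PC=2 exec 'MOV D, B'. After: A=0 B=0 C=0 D=0 ZF=0 PC=3
Step 4: PC=3 exec 'ADD B, B'. After: A=0 B=0 C=0 D=0 ZF=1 PC=4
Step 5: PC=4 exec 'MUL B, B'. After: A=0 B=0 C=0 D=0 ZF=1 PC=5
Step 6: PC=5 exec 'SUB C, 3'. After: A=0 B=0 C=-3 D=0 ZF=0 PC=6
Step 7: PC=6 exec 'MOV B, -3'. After: A=0 B=-3 C=-3 D=0 ZF=0 PC=7
Step 8: PC=7 exec 'MOV D, 8'. After: A=0 B=-3 C=-3 D=8 ZF=0 PC=8
First time PC=8: A=0

0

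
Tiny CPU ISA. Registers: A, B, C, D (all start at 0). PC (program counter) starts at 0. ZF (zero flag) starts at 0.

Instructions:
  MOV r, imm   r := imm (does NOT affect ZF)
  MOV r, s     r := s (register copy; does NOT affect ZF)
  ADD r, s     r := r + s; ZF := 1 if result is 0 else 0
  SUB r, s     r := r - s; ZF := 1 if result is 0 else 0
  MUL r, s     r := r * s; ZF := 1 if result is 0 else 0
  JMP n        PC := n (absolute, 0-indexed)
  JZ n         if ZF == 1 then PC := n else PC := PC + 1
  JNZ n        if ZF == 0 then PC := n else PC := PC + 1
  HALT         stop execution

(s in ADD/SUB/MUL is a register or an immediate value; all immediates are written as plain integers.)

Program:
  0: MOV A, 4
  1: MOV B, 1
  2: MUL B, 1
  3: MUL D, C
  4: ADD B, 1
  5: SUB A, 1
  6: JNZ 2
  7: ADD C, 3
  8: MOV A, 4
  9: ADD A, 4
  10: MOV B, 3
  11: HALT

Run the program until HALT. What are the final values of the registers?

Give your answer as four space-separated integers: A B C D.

Step 1: PC=0 exec 'MOV A, 4'. After: A=4 B=0 C=0 D=0 ZF=0 PC=1
Step 2: PC=1 exec 'MOV B, 1'. After: A=4 B=1 C=0 D=0 ZF=0 PC=2
Step 3: PC=2 exec 'MUL B, 1'. After: A=4 B=1 C=0 D=0 ZF=0 PC=3
Step 4: PC=3 exec 'MUL D, C'. After: A=4 B=1 C=0 D=0 ZF=1 PC=4
Step 5: PC=4 exec 'ADD B, 1'. After: A=4 B=2 C=0 D=0 ZF=0 PC=5
Step 6: PC=5 exec 'SUB A, 1'. After: A=3 B=2 C=0 D=0 ZF=0 PC=6
Step 7: PC=6 exec 'JNZ 2'. After: A=3 B=2 C=0 D=0 ZF=0 PC=2
Step 8: PC=2 exec 'MUL B, 1'. After: A=3 B=2 C=0 D=0 ZF=0 PC=3
Step 9: PC=3 exec 'MUL D, C'. After: A=3 B=2 C=0 D=0 ZF=1 PC=4
Step 10: PC=4 exec 'ADD B, 1'. After: A=3 B=3 C=0 D=0 ZF=0 PC=5
Step 11: PC=5 exec 'SUB A, 1'. After: A=2 B=3 C=0 D=0 ZF=0 PC=6
Step 12: PC=6 exec 'JNZ 2'. After: A=2 B=3 C=0 D=0 ZF=0 PC=2
Step 13: PC=2 exec 'MUL B, 1'. After: A=2 B=3 C=0 D=0 ZF=0 PC=3
Step 14: PC=3 exec 'MUL D, C'. After: A=2 B=3 C=0 D=0 ZF=1 PC=4
Step 15: PC=4 exec 'ADD B, 1'. After: A=2 B=4 C=0 D=0 ZF=0 PC=5
Step 16: PC=5 exec 'SUB A, 1'. After: A=1 B=4 C=0 D=0 ZF=0 PC=6
Step 17: PC=6 exec 'JNZ 2'. After: A=1 B=4 C=0 D=0 ZF=0 PC=2
Step 18: PC=2 exec 'MUL B, 1'. After: A=1 B=4 C=0 D=0 ZF=0 PC=3
Step 19: PC=3 exec 'MUL D, C'. After: A=1 B=4 C=0 D=0 ZF=1 PC=4
Step 20: PC=4 exec 'ADD B, 1'. After: A=1 B=5 C=0 D=0 ZF=0 PC=5
Step 21: PC=5 exec 'SUB A, 1'. After: A=0 B=5 C=0 D=0 ZF=1 PC=6
Step 22: PC=6 exec 'JNZ 2'. After: A=0 B=5 C=0 D=0 ZF=1 PC=7
Step 23: PC=7 exec 'ADD C, 3'. After: A=0 B=5 C=3 D=0 ZF=0 PC=8
Step 24: PC=8 exec 'MOV A, 4'. After: A=4 B=5 C=3 D=0 ZF=0 PC=9
Step 25: PC=9 exec 'ADD A, 4'. After: A=8 B=5 C=3 D=0 ZF=0 PC=10
Step 26: PC=10 exec 'MOV B, 3'. After: A=8 B=3 C=3 D=0 ZF=0 PC=11
Step 27: PC=11 exec 'HALT'. After: A=8 B=3 C=3 D=0 ZF=0 PC=11 HALTED

Answer: 8 3 3 0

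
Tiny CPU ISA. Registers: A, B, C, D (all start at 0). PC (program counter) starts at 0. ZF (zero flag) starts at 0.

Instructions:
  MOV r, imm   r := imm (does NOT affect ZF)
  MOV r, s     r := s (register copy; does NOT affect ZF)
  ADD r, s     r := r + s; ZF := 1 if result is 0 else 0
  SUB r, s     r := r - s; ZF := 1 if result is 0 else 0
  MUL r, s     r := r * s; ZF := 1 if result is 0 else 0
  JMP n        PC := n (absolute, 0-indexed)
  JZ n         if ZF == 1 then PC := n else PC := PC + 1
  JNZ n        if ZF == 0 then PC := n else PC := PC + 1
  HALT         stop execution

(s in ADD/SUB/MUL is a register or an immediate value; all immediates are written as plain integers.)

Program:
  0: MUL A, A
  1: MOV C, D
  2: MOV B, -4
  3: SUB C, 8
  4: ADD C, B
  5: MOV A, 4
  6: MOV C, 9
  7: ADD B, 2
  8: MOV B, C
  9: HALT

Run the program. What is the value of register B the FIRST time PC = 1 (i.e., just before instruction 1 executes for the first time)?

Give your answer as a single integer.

Step 1: PC=0 exec 'MUL A, A'. After: A=0 B=0 C=0 D=0 ZF=1 PC=1
First time PC=1: B=0

0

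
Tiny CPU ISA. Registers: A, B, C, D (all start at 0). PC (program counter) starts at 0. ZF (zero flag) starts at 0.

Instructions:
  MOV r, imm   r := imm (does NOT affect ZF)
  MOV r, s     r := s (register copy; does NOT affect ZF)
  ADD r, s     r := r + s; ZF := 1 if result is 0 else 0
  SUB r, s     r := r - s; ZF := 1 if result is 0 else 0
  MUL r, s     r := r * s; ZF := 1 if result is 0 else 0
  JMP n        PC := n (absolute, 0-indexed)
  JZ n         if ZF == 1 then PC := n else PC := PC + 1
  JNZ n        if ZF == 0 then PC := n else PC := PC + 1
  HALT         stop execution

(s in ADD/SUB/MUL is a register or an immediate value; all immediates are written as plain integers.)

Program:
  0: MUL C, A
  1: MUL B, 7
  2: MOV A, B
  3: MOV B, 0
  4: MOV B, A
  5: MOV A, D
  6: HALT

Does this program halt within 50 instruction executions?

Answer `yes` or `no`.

Step 1: PC=0 exec 'MUL C, A'. After: A=0 B=0 C=0 D=0 ZF=1 PC=1
Step 2: PC=1 exec 'MUL B, 7'. After: A=0 B=0 C=0 D=0 ZF=1 PC=2
Step 3: PC=2 exec 'MOV A, B'. After: A=0 B=0 C=0 D=0 ZF=1 PC=3
Step 4: PC=3 exec 'MOV B, 0'. After: A=0 B=0 C=0 D=0 ZF=1 PC=4
Step 5: PC=4 exec 'MOV B, A'. After: A=0 B=0 C=0 D=0 ZF=1 PC=5
Step 6: PC=5 exec 'MOV A, D'. After: A=0 B=0 C=0 D=0 ZF=1 PC=6
Step 7: PC=6 exec 'HALT'. After: A=0 B=0 C=0 D=0 ZF=1 PC=6 HALTED

Answer: yes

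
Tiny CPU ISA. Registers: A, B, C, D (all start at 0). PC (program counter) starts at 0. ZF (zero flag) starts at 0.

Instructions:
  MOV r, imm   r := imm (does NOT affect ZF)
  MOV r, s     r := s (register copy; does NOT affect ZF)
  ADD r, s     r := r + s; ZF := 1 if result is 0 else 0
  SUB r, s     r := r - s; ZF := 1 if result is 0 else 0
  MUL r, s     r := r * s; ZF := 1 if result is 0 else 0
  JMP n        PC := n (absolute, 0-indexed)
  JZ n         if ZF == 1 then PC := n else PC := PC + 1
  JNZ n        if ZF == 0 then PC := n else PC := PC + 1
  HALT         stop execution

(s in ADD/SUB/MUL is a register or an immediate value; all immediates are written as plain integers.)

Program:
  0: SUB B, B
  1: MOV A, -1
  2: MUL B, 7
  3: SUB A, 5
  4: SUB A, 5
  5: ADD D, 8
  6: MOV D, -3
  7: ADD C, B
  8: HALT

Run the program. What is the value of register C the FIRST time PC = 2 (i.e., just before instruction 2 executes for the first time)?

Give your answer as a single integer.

Step 1: PC=0 exec 'SUB B, B'. After: A=0 B=0 C=0 D=0 ZF=1 PC=1
Step 2: PC=1 exec 'MOV A, -1'. After: A=-1 B=0 C=0 D=0 ZF=1 PC=2
First time PC=2: C=0

0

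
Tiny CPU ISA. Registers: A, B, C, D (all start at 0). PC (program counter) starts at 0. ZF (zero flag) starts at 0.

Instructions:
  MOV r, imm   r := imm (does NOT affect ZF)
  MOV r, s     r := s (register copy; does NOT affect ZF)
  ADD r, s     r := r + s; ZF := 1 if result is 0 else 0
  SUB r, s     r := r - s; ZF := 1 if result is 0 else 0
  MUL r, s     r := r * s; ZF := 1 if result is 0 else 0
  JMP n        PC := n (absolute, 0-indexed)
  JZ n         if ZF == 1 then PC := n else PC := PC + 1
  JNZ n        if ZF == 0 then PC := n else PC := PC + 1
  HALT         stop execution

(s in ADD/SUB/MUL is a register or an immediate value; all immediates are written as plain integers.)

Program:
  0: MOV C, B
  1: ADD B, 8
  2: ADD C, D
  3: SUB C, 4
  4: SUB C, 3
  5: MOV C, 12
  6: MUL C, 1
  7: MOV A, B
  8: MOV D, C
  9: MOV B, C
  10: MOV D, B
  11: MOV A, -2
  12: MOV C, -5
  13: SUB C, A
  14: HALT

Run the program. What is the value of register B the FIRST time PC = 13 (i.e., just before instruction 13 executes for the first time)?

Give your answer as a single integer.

Step 1: PC=0 exec 'MOV C, B'. After: A=0 B=0 C=0 D=0 ZF=0 PC=1
Step 2: PC=1 exec 'ADD B, 8'. After: A=0 B=8 C=0 D=0 ZF=0 PC=2
Step 3: PC=2 exec 'ADD C, D'. After: A=0 B=8 C=0 D=0 ZF=1 PC=3
Step 4: PC=3 exec 'SUB C, 4'. After: A=0 B=8 C=-4 D=0 ZF=0 PC=4
Step 5: PC=4 exec 'SUB C, 3'. After: A=0 B=8 C=-7 D=0 ZF=0 PC=5
Step 6: PC=5 exec 'MOV C, 12'. After: A=0 B=8 C=12 D=0 ZF=0 PC=6
Step 7: PC=6 exec 'MUL C, 1'. After: A=0 B=8 C=12 D=0 ZF=0 PC=7
Step 8: PC=7 exec 'MOV A, B'. After: A=8 B=8 C=12 D=0 ZF=0 PC=8
Step 9: PC=8 exec 'MOV D, C'. After: A=8 B=8 C=12 D=12 ZF=0 PC=9
Step 10: PC=9 exec 'MOV B, C'. After: A=8 B=12 C=12 D=12 ZF=0 PC=10
Step 11: PC=10 exec 'MOV D, B'. After: A=8 B=12 C=12 D=12 ZF=0 PC=11
Step 12: PC=11 exec 'MOV A, -2'. After: A=-2 B=12 C=12 D=12 ZF=0 PC=12
Step 13: PC=12 exec 'MOV C, -5'. After: A=-2 B=12 C=-5 D=12 ZF=0 PC=13
First time PC=13: B=12

12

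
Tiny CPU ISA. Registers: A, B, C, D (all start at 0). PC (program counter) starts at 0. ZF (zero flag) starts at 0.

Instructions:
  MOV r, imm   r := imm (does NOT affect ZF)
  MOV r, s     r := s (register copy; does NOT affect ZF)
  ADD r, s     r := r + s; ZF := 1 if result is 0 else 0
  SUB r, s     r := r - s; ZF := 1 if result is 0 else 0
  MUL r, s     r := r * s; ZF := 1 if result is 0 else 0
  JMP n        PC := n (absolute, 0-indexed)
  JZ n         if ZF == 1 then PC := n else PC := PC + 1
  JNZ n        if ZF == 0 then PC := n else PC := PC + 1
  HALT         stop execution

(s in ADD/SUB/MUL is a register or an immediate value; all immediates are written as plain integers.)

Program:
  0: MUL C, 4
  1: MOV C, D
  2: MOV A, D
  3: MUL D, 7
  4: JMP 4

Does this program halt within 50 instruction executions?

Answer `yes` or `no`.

Step 1: PC=0 exec 'MUL C, 4'. After: A=0 B=0 C=0 D=0 ZF=1 PC=1
Step 2: PC=1 exec 'MOV C, D'. After: A=0 B=0 C=0 D=0 ZF=1 PC=2
Step 3: PC=2 exec 'MOV A, D'. After: A=0 B=0 C=0 D=0 ZF=1 PC=3
Step 4: PC=3 exec 'MUL D, 7'. After: A=0 B=0 C=0 D=0 ZF=1 PC=4
Step 5: PC=4 exec 'JMP 4'. After: A=0 B=0 C=0 D=0 ZF=1 PC=4
State after step 5 equals state after step 4: the program is in a cycle of length 1 and will never halt.

Answer: no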